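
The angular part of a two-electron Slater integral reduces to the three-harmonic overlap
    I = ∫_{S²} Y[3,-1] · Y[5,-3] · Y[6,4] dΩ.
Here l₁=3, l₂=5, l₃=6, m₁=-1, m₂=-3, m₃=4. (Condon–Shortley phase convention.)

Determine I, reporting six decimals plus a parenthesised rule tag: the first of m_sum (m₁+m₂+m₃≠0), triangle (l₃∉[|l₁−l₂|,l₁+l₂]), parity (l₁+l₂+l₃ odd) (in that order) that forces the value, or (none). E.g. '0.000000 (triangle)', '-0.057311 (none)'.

0.113950 (none)

Rules hold: Σm=0, L=14 even, 2≤6≤8.
N = 7·11·13 = 1001
Δ = 2!·4!·8!/15! = 1/675675
Racah Σ t=0..2: t=0:+1/8640 t=1:−1/2304 t=2:+1/8640 = -7/34560
⇒ 3j(3 5 6; 0 0 0)² = 7/429, sgn -1
Racah Σ t=0..2: t=0:+1/69120 t=1:−1/30240 t=2:+1/322560 = -1/64512
⇒ 3j(3 5 6; -1 -3 4)² = 10/1001, sgn -1
4πI² = N·(3j₀)²·(3jₘ)² = 70/429
I = +1·√(0.16317/4π) = 0.11395029
No selection rule forces the value: the integral is nonzero (none).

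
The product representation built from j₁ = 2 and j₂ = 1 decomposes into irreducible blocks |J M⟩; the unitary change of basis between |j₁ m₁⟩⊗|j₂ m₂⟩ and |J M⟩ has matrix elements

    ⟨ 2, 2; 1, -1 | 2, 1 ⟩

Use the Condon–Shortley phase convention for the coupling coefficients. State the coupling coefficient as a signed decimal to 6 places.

+√(1/3) ≈ +0.577350

j₁+j₂−J=1  J+j₁−j₂=3  J−j₁+j₂=1  j₁+j₂+J+1=6
(j₁±m₁, j₂±m₂, J±M) = (4,0,0,2,3,1)
P² = 12
sum k=0..0:
  [0] +1/6 = 1/6
S = 1/6
C² = P²·S² = 1/3 ; C = +0.577350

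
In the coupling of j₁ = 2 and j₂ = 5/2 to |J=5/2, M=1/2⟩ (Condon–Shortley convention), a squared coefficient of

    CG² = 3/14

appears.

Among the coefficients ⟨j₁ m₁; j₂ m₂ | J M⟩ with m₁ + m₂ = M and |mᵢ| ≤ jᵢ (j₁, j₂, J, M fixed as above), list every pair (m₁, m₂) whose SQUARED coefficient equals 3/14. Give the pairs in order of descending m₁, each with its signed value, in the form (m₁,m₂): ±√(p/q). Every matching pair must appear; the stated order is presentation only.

Admissible pairs with m₁+m₂ = M = 1/2: (-2,5/2), (-1,3/2), (0,1/2), (1,-1/2), (2,-3/2)
  (m₁,m₂)=(2,-3/2): CG² = 27/70, CG = +√(27/70)
  (m₁,m₂)=(1,-1/2): CG² = 0/1, CG = 0
  (m₁,m₂)=(0,1/2): CG² = 8/35, CG = −√(8/35)
  (m₁,m₂)=(-1,3/2): CG² = 6/35, CG = +√(6/35)
  (m₁,m₂)=(-2,5/2): CG² = 3/14, CG = +√(3/14)   ← matches the target
Pairs with CG² = 3/14: (-2,5/2): +√(3/14)

(-2,5/2): +√(3/14)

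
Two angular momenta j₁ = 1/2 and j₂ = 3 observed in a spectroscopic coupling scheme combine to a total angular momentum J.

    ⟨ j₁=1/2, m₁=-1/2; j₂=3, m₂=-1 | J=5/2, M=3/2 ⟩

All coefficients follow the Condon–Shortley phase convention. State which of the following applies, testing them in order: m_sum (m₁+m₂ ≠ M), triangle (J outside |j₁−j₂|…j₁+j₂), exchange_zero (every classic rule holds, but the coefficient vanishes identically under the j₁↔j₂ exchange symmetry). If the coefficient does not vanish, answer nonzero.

m_sum

m-sum: m₁+m₂ = -1/2+(-1) = -3/2, M = 3/2  ✗ ⇒ coefficient is 0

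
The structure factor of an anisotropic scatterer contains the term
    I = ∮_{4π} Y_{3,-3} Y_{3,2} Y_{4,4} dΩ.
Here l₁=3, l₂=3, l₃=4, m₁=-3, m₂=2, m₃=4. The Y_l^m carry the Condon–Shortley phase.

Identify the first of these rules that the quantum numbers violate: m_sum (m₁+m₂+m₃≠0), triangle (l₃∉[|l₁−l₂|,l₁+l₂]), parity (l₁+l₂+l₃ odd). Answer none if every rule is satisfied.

m_sum

m₁+m₂+m₃ = -3 + 2 + 4 = 3  ✗
triangle: |3−3|=0 ≤ l₃=4 ≤ 3+3=6
parity: l₁+l₂+l₃ = 10 is even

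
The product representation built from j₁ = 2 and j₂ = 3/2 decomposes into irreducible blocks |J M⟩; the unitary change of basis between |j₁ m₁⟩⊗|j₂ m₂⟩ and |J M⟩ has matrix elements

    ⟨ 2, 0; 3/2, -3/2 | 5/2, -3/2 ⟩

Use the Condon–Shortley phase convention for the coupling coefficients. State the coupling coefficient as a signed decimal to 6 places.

+√(18/35) = +0.717137

j₁+j₂−J=1  J+j₁−j₂=3  J−j₁+j₂=2  j₁+j₂+J+1=7
(j₁±m₁, j₂±m₂, J±M) = (2,2,0,3,1,4)
P² = 288/35
sum k=0..0:
  [0] +1/4 = 1/4
S = 1/4
C² = P²·S² = 18/35 ; C = +0.717137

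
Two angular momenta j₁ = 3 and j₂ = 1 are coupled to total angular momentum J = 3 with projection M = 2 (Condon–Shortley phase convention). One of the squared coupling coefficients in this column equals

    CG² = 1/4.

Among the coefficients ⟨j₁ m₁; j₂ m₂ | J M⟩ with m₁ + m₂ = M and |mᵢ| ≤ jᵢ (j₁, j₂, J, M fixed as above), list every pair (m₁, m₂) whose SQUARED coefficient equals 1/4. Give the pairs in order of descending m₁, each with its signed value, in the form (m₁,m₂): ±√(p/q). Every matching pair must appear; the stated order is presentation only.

Admissible pairs with m₁+m₂ = M = 2: (1,1), (2,0), (3,-1)
  (m₁,m₂)=(3,-1): CG² = 1/4, CG = +√(1/4)   ← matches the target
  (m₁,m₂)=(2,0): CG² = 1/3, CG = +√(1/3)
  (m₁,m₂)=(1,1): CG² = 5/12, CG = −√(5/12)
Pairs with CG² = 1/4: (3,-1): +√(1/4)

(3,-1): +√(1/4)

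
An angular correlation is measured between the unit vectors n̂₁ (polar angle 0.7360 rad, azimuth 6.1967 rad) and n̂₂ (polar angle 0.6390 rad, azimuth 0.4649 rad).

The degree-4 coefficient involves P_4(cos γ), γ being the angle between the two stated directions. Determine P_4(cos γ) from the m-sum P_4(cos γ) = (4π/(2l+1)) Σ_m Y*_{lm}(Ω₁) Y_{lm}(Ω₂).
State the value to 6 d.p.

0.447377

Summing Y*_{l m}(θ₁,φ₁)·Y_{l m}(θ₂,φ₂) over m ∈ [−4, 4]; prefactor 4π/(2·4+1) = 1.396263:
  [-4]  conj(Y_{4,-4})(Ω₁) = +0.084560-0.030478i ; Y_{4,-4}(Ω₂) = -0.015945-0.053667i ; Δ = -0.002984-0.004052i
  [-3]  conj(Y_{4,-3})(Ω₁) = +0.271283-0.072009i ; Y_{4,-3}(Ω₂) = +0.037337-0.209830i ; Δ = -0.004981-0.059612i
  [-2]  conj(Y_{4,-2})(Ω₁) = +0.422556-0.073827i ; Y_{4,-2}(Ω₂) = +0.249759-0.334756i ; Δ = +0.080823-0.159892i
  [-1]  conj(Y_{4,-1})(Ω₁) = +0.198214-0.017185i ; Y_{4,-1}(Ω₂) = +0.305726-0.153342i ; Δ = +0.057964-0.035649i
  [+0]  conj(Y_{4,0})(Ω₁) = -0.308712-0.000000i ; Y_{4,0}(Ω₂) = -0.190359+0.000000i ; Δ = +0.058766+0.000000i
  [+1]  conj(Y_{4,1})(Ω₁) = -0.198214-0.017185i ; Y_{4,1}(Ω₂) = -0.305726-0.153342i ; Δ = +0.057964+0.035649i
  [+2]  conj(Y_{4,2})(Ω₁) = +0.422556+0.073827i ; Y_{4,2}(Ω₂) = +0.249759+0.334756i ; Δ = +0.080823+0.159892i
  [+3]  conj(Y_{4,3})(Ω₁) = -0.271283-0.072009i ; Y_{4,3}(Ω₂) = -0.037337-0.209830i ; Δ = -0.004981+0.059612i
  [+4]  conj(Y_{4,4})(Ω₁) = +0.084560+0.030478i ; Y_{4,4}(Ω₂) = -0.015945+0.053667i ; Δ = -0.002984+0.004052i
Accumulated sum +0.320410+0.000000i; after 4π/(2l+1) scaling, +0.447377+0.000000i ⇒ P_4 = 0.447377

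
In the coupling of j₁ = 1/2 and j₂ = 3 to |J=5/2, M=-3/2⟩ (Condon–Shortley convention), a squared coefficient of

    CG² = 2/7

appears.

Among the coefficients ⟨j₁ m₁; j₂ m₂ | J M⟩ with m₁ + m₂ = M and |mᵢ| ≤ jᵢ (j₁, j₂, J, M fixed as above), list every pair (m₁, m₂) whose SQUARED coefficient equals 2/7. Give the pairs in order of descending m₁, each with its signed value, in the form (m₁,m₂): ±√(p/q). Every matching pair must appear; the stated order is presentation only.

(-1/2,-1): −√(2/7)

Admissible pairs with m₁+m₂ = M = -3/2: (-1/2,-1), (1/2,-2)
  (m₁,m₂)=(1/2,-2): CG² = 5/7, CG = +√(5/7)
  (m₁,m₂)=(-1/2,-1): CG² = 2/7, CG = −√(2/7)   ← matches the target
Pairs with CG² = 2/7: (-1/2,-1): −√(2/7)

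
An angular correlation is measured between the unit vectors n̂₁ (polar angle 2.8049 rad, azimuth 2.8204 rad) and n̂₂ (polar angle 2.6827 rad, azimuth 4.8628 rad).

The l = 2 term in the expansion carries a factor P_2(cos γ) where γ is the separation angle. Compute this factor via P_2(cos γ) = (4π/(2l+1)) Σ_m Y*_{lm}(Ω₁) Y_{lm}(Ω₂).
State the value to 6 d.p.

0.411948

Summing Y*_{l m}(θ₁,φ₁)·Y_{l m}(θ₂,φ₂) over m ∈ [−2, 2]; prefactor 4π/(2·2+1) = 2.513274:
  [-2]  conj(Y_{2,-2})(Ω₁) = 0.03376 - 0.02526j ; Y_{2,-2}(Ω₂) = -0.07239 + 0.02246j ; Δ = -0.00188 + 0.00259j
  [-1]  conj(Y_{2,-1})(Ω₁) = 0.22858 - 0.07605j ; Y_{2,-1}(Ω₂) = -0.04597 - 0.30334j ; Δ = -0.03358 - 0.06584j
  [+0]  conj(Y_{2,0})(Ω₁) = 0.52752 + 0.00000j ; Y_{2,0}(Ω₂) = 0.44513 + 0.00000j ; Δ = 0.23482 + 0.00000j
  [+1]  conj(Y_{2,1})(Ω₁) = -0.22858 - 0.07605j ; Y_{2,1}(Ω₂) = 0.04597 - 0.30334j ; Δ = -0.03358 + 0.06584j
  [+2]  conj(Y_{2,2})(Ω₁) = 0.03376 + 0.02526j ; Y_{2,2}(Ω₂) = -0.07239 - 0.02246j ; Δ = -0.00188 - 0.00259j
Total Σ_m = 0.16391 + 0.00000j. Multiply by 2.513274: 0.41195 + 0.00000j. P_2(cos γ) = 0.411948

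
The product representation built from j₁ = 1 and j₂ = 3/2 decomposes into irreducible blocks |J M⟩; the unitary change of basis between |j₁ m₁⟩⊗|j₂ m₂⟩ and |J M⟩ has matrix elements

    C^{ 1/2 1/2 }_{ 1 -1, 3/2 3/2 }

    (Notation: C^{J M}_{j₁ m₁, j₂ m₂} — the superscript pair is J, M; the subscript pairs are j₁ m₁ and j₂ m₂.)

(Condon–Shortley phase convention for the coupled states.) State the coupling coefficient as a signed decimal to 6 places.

+0.707107  (= +√(1/2))

j₁+j₂−J=2  J+j₁−j₂=0  J−j₁+j₂=1  j₁+j₂+J+1=4
(j₁±m₁, j₂±m₂, J±M) = (0,2,3,0,1,0)
P² = 2
sum k=2..2:
  [2] +1/2 = 1/2
S = 1/2
C² = P²·S² = 1/2 ; C = +0.707107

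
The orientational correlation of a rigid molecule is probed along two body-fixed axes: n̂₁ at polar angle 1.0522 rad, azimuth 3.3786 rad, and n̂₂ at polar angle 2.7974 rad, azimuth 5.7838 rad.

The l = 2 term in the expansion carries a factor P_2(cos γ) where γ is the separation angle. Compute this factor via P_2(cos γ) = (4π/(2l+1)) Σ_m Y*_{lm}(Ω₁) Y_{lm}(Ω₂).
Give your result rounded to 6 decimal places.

Expand P_2 via completeness: Σ_{m} conj(Y_{2,m}) at Ω₁ times Y_{2,m} at Ω₂ —
  m=-2: (+0.259248+0.133001i) × (+0.023809+0.036981i) = +0.001254+0.012754i  (running Σ = +0.001254+0.012754i)
  m=-1: (-0.323277-0.078087i) × (-0.215428-0.117517i) = +0.060466+0.054813i  (running Σ = +0.061720+0.067566i)
  m=0: (-0.082935-0.000000i) × (+0.523048+0.000000i) = -0.043379-0.000000i  (running Σ = +0.018341+0.067566i)
  m=1: (+0.323277-0.078087i) × (+0.215428-0.117517i) = +0.060466-0.054813i  (running Σ = +0.078808+0.012754i)
  m=2: (+0.259248-0.133001i) × (+0.023809-0.036981i) = +0.001254-0.012754i  (running Σ = +0.080062-0.000000i)
Total Σ_m = +0.080062-0.000000i. Multiply by 2.513274: +0.201218-0.000000i. P_2(cos γ) = 0.201218

0.201218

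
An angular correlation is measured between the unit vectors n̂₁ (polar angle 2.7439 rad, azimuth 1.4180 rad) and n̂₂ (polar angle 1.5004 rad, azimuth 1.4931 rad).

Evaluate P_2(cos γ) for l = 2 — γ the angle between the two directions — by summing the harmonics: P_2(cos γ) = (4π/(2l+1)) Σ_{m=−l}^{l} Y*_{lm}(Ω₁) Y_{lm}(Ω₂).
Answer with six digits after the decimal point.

Expand P_2 via completeness: Σ_{m} conj(Y_{2,m}) at Ω₁ times Y_{2,m} at Ω₂ —
  m=-2: Y*=-0.055255+0.017432i  Y=-0.379732-0.059487i  product +0.022019-0.003332i
  m=-1: Y*=-0.041985-0.272637i  Y=+0.004207-0.054042i  product -0.014910+0.001122i
  m=+0: Y*=+0.488861-0.000000i  Y=-0.310710+0.000000i  product -0.151894+0.000000i
  m=+1: Y*=+0.041985-0.272637i  Y=-0.004207-0.054042i  product -0.014910-0.001122i
  m=+2: Y*=-0.055255-0.017432i  Y=-0.379732+0.059487i  product +0.022019+0.003332i
Σ over m = -0.137677+0.000000i; ×(4π/5) → -0.346020+0.000000i. Real part: -0.346020

-0.346020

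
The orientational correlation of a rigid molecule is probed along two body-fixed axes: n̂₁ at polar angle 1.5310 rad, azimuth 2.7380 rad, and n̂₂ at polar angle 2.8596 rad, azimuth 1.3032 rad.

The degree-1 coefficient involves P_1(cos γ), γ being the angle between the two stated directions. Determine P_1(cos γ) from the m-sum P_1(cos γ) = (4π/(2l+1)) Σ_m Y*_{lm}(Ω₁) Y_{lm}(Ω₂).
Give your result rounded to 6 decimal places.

-0.000517

Term-by-term m-sum for l=1 (normalisation 4π/3 = 4.188790):
  m=-1: (-0.317484, 0.135577) × (0.025421, -0.092719) = (0.004500, 0.032883)  (running Σ = (0.004500, 0.032883))
  m=0: (0.019439, -0.000000) × (-0.469304, 0.000000) = (-0.009123, 0.000000)  (running Σ = (-0.004623, 0.032883))
  m=1: (0.317484, 0.135577) × (-0.025421, -0.092719) = (0.004500, -0.032883)  (running Σ = (-0.000123, 0.000000))
Σ over m = (-0.000123, 0.000000); ×(4π/3) → (-0.000517, 0.000000). Real part: -0.000517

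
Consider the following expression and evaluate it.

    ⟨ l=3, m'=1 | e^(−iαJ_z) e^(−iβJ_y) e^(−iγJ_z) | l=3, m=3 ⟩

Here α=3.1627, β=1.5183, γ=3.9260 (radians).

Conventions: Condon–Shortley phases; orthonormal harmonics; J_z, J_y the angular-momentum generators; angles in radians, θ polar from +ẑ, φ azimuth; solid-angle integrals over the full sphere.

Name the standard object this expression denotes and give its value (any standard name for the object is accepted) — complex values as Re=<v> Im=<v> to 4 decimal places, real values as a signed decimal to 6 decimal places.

This is a Wigner D-matrix element — the rotation-matrix element ⟨l m'| R(α,β,γ) |l m⟩ in the angular-momentum basis.
First d^3_{1,3}(β=1.5183), then the phase factors e^{-i(1)α} and e^{-i(3)γ}:
c=cos(1.518300/2)=0.725421, s=sin(1.518300/2)=0.688305; N=√[24·2·720·1]=185.903201
The bounds max(0,m−m')=2 and min(l+m,l−m')=2 give 1 term
  k=2: (−1)^0·185.9032/(48)·0.7254^4·0.6883^2 = +0.508123
d^3_{1,3}(1.5183) = +0.508123
Phases: e^{-i·(1)·3.1627}=-0.999777+0.021106i, e^{-i·(3)·3.9260}=+0.705002+0.709205i ⇒ D=-0.365754-0.352723i

Wigner D-matrix element, Re=-0.3658 Im=-0.3527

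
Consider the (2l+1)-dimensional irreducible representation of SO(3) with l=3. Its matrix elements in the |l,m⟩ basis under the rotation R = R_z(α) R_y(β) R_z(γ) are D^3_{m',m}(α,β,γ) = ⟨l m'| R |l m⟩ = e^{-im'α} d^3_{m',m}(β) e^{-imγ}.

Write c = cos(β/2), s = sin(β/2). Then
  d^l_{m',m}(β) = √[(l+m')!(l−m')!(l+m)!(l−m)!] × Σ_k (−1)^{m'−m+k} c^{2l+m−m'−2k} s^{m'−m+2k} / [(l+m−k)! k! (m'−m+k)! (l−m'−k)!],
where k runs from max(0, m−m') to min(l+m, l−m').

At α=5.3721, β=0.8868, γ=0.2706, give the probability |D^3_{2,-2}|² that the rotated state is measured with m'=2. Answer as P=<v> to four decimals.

D^3_{2,-2}(5.3721,0.8868,0.2706) = e^{-i·2·5.3721}·d^3_{2,-2}(0.8868)·e^{-i·-2·0.2706}. Compute d first:
With c≡cos(β/2)=0.903298 and s≡sin(β/2)=0.429013, N=[120·1·1·120]^{1/2}=120.000000
Admissible k: 0..1 (factorial args all ≥0)
  k=0: (−1)^4·120.0000/(24)·0.9033^2·0.4290^4 = +0.138202
  k=1: (−1)^5·120.0000/(120)·0.9033^0·0.4290^6 = -0.006235
d^3_{2,-2}(0.8868) = +0.138202 -0.006235 = +0.131967
|D^3_{2,-2}|² = |d^3_{2,-2}(β)|² = (+0.131967)² = 0.017415 (the z-rotation phases have unit modulus)

P=0.0174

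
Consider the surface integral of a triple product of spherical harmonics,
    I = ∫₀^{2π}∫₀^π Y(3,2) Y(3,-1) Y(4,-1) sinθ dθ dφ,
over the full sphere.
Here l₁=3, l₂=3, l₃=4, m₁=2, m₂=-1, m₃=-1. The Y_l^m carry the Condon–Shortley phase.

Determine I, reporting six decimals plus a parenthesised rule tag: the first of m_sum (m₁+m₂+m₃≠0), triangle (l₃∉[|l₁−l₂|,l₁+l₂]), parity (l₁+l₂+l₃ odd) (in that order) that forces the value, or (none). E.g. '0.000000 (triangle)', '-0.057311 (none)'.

Checks pass: Σm=0; 10 even; l₃=4∈[0,6].
(2·3+1)(2·3+1)(2·4+1) = 441
Δ: 2! 4! 4! / 11! → 1/34650
sum: t=0:+1/72 t=1:−1/16 t=2:+1/72 = -5/144
3j²(3 3 4; 0 0 0) = Δ·Π!·Σ² = 2/77  (sign -1)
sum: t=0:+1/48 t=1:−1/144 = 1/72
3j²(3 3 4; 2 -1 -1) = Δ·Π!·Σ² = 16/693  (sign -1)
combine: 4πI² = 441·2/77·16/693 = 32/121
take √, sign +1: I = 0.14506992
No selection rule forces the value: the integral is nonzero (none).

0.145070 (none)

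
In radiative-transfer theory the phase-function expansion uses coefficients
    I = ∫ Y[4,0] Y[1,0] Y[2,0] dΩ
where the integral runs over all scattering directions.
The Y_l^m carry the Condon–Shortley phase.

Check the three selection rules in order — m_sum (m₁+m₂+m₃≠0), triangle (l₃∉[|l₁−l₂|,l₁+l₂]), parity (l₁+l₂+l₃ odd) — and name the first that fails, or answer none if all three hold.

Σmᵢ = 0  ✓
l₃∈[|l₁−l₂|,l₁+l₂]=[3,5] required, l₃=2 fails  ✗
Σlᵢ = 7 ⇒ odd

triangle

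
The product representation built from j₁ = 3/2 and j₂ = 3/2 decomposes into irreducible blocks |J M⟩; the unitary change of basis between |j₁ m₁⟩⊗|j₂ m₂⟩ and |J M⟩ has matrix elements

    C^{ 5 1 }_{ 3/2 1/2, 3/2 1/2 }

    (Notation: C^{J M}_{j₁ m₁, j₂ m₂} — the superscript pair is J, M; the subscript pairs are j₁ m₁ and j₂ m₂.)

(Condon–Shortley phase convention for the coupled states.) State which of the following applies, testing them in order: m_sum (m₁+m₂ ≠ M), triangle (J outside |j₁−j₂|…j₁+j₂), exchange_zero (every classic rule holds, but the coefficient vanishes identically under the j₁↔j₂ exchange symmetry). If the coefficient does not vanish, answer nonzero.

triangle

m-sum: m₁+m₂ = 1/2+1/2 = 1, M = 1  ✓
triangle: need |j₁−j₂| ≤ J ≤ j₁+j₂, i.e. J ∈ [0, 3]; J = 5 is outside ✗ ⇒ coefficient is 0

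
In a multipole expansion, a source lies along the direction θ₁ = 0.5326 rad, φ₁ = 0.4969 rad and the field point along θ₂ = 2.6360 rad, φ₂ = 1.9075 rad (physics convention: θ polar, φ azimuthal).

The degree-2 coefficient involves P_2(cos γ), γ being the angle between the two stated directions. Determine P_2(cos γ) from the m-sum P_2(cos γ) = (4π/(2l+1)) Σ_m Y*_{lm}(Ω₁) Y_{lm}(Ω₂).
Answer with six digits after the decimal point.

0.265719

Addition theorem: P_2(cos γ) = (4π/5) Σ_m Y*_{lm}(Ω₁) Y_{lm}(Ω₂), m = −2…2:
  m=-2: Y*=(0.054330, 0.083471)  Y=(-0.070829, 0.056509)  product (-0.008565, -0.002842)
  m=-1: Y*=(0.297076, 0.161100)  Y=(0.108150, 0.308971)  product (-0.017646, 0.109211)
  m=+0: Y*=(0.386826, -0.000000)  Y=(0.408837, 0.000000)  product (0.158149, 0.000000)
  m=+1: Y*=(-0.297076, 0.161100)  Y=(-0.108150, 0.308971)  product (-0.017646, -0.109211)
  m=+2: Y*=(0.054330, -0.083471)  Y=(-0.070829, -0.056509)  product (-0.008565, 0.002842)
Accumulated sum (0.105726, -0.000000); after 4π/(2l+1) scaling, (0.265719, -0.000000) ⇒ P_2 = 0.265719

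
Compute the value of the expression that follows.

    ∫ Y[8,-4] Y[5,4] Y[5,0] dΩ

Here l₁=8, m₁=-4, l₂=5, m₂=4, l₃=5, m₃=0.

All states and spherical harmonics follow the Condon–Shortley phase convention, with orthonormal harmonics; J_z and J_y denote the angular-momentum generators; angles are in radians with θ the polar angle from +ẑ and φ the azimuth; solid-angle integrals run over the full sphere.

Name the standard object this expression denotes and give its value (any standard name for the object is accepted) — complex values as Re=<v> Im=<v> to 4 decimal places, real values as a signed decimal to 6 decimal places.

Gaunt coefficient, -0.158178

This is a Gaunt coefficient — the integral of a triple product of spherical harmonics over the sphere.
m-sum 0 ✓  L=18 even ✓  3≤5≤13 ✓
Π(2lᵢ+1) = 17×11×11 = 2057
triangle coeff Δ(8,5,5) = 1/37413090
Σ_t [3,5]: t=3:−1/1036800 t=4:+1/331776 t=5:−1/1036800 = 1/921600
(3j)²=490/46189 [(8 5 5; 0 0 0)], sign=-1
Σ_t [7,8]: t=7:−1/7257600 t=8:+1/23224320 = -11/116121600
(3j)²=121/8398 [(8 5 5; -4 4 0)], sign=+1
⇒ 4πI² = 326095/1037153
I = (-1)√(326095/1037153/(4π)) = -0.15817787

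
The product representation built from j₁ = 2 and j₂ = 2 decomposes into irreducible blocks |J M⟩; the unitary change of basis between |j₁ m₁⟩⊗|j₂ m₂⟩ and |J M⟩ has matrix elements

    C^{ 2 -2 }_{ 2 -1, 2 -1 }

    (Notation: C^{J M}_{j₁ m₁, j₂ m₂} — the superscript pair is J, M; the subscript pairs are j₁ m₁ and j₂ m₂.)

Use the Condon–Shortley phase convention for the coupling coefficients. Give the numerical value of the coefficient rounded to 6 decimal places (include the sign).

j₁+j₂−J=2  J+j₁−j₂=2  J−j₁+j₂=2  j₁+j₂+J+1=7
(j₁±m₁, j₂±m₂, J±M) = (1,3,1,3,0,4)
P² = 48/7
sum k=1..1:
  [1] −1/4 = -1/4
S = -1/4
C² = P²·S² = 3/7 ; C = -0.654654

-0.654654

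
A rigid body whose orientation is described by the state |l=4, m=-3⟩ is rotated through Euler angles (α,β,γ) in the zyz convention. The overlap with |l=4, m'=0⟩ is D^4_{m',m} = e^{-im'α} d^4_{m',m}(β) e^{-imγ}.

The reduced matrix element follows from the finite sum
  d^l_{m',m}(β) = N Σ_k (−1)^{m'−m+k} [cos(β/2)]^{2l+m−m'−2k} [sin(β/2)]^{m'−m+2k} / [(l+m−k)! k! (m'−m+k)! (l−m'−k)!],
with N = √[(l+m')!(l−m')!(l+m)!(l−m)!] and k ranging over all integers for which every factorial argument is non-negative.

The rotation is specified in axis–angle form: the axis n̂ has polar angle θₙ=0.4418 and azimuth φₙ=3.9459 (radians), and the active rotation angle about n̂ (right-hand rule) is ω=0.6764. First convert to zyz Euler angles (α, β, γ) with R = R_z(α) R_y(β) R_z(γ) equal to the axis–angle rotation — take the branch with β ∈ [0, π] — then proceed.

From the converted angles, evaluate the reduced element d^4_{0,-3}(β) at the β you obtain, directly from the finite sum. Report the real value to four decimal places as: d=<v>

d=-0.0314

Axis–angle → zyz. n̂ = (sinθₙcosφₙ, sinθₙsinφₙ, cosθₙ) = (-0.296565, -0.307998, +0.903984), ω = 0.6764.
R = I cosω + sinω [n̂]ₓ + (1−cosω) n̂n̂ᵀ gives
  R = [+0.799195, -0.545774, -0.251829; +0.585995, +0.800717, +0.124346; +0.133779, -0.246947, +0.959750]
β = atan2(√(R₁₃²+R₂₃²), R₃₃) = 0.284685; α = atan2(R₂₃, R₁₃) mod 2π = 2.682939; γ = atan2(R₃₂, −R₃₁) mod 2π = 4.215917
d^4_{0,-3}(β=0.2847) via the finite sum:
With c≡cos(β/2)=0.989886 and s≡sin(β/2)=0.141862, N=[24·24·1·5040]^{1/2}=1703.830978
k: max(0,(-3)−(0))=0 … min(4+(-3),4−(0))=1
  k=0: (−1)^3·1703.8310/(144)·0.9899^5·0.1419^3 = -0.032106
  k=1: (−1)^4·1703.8310/(144)·0.9899^3·0.1419^5 = +0.000659
d^4_{0,-3}(0.2847) = -0.032106 +0.000659 = -0.031447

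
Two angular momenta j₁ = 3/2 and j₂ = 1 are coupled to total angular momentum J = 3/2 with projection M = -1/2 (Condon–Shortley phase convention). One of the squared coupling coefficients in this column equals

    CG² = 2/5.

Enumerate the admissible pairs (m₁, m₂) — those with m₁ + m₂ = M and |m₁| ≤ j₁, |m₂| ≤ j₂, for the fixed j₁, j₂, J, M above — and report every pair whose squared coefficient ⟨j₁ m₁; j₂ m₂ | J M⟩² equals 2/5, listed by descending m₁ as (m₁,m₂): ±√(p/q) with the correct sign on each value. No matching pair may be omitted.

Admissible pairs with m₁+m₂ = M = -1/2: (-3/2,1), (-1/2,0), (1/2,-1)
  (m₁,m₂)=(1/2,-1): CG² = 8/15, CG = +√(8/15)
  (m₁,m₂)=(-1/2,0): CG² = 1/15, CG = −√(1/15)
  (m₁,m₂)=(-3/2,1): CG² = 2/5, CG = −√(2/5)   ← matches the target
Pairs with CG² = 2/5: (-3/2,1): −√(2/5)

(-3/2,1): −√(2/5)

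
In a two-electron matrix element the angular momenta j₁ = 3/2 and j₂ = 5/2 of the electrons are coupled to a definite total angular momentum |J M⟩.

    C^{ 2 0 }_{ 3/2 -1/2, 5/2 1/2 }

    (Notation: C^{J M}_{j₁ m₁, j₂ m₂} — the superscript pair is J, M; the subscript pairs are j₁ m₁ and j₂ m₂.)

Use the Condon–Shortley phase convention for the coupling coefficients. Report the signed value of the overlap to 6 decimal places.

triangle: 2!*1!*3!/7! = 12/5040
(j±m)!: 1!*2!*3!*2!*2!*2! = 96
prefactor² = (2J+1)*Δ*N² = 8/7
  k=1: −1/(1!*1!*1!*2!*0!*1!) = -1/2
  k=2: +1/(2!*0!*0!*1!*1!*2!) = 1/4
Σ = -1/4  ⇒  CG² = 8/7*(-1/4)² = 1/14
CG = −√(1/14) = -0.267261

−√(1/14) = -0.267261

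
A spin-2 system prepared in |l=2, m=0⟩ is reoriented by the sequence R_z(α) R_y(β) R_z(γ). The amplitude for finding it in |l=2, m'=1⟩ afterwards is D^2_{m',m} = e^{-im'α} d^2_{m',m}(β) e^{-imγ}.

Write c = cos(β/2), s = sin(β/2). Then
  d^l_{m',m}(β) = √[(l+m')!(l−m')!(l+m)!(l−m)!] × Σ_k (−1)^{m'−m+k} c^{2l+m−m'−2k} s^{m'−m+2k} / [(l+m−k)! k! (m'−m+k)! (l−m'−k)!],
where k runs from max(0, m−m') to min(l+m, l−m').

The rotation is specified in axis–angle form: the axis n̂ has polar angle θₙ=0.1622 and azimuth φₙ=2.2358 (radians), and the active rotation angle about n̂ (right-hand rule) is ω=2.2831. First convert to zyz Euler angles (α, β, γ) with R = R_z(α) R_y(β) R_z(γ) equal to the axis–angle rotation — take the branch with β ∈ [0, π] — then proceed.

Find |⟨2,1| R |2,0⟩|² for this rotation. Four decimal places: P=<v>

P=0.1159

Axis–angle → zyz. n̂ = (sinθₙcosφₙ, sinθₙsinφₙ, cosθₙ) = (-0.099649, +0.127079, +0.986874), ω = 2.2831.
R = I cosω + sinω [n̂]ₓ + (1−cosω) n̂n̂ᵀ gives
  R = [-0.637159, -0.767864, -0.066434; +0.725984, -0.626875, +0.282797; -0.258795, +0.131956, +0.956876]
β = atan2(√(R₁₃²+R₂₃²), R₃₃) = 0.294744; α = atan2(R₂₃, R₁₃) mod 2π = 1.801532; γ = atan2(R₃₂, −R₃₁) mod 2π = 0.471525
D^2_{1,0}(1.8015,0.2947,0.4715) = e^{-i·1·1.8015}·d^2_{1,0}(0.2947)·e^{-i·0·0.4715}. Compute d first:
With c≡cos(β/2)=0.989160 and s≡sin(β/2)=0.146839, N=[6·1·2·2]^{1/2}=4.898979
Admissible k: 0..1 (factorial args all ≥0)
  k=0: (−1)^1·4.8990/(2)·0.9892^3·0.1468^1 = -0.348111
  k=1: (−1)^2·4.8990/(2)·0.9892^1·0.1468^3 = +0.007671
d^2_{1,0}(0.2947) = -0.348111 +0.007671 = -0.340440
|D^2_{1,0}|² = |d^2_{1,0}(β)|² = (-0.340440)² = 0.115899 (the z-rotation phases have unit modulus)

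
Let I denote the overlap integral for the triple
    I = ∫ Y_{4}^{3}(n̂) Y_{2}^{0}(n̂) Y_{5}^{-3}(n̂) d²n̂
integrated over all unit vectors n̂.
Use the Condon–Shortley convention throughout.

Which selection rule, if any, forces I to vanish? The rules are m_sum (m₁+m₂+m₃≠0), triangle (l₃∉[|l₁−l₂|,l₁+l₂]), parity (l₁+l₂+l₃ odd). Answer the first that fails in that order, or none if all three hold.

Σmᵢ = 0  ✓
l₃∈[|l₁−l₂|,l₁+l₂]=[2,6], have l₃=5  ✓
Σlᵢ = 11 ⇒ odd  ✗

parity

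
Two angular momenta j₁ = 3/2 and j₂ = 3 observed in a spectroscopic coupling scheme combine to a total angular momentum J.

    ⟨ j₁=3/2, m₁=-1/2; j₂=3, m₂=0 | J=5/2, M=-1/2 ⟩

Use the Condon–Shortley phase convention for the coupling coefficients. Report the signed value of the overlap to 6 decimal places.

-0.414039  (= −√(6/35))

j₁+j₂−J=2  J+j₁−j₂=1  J−j₁+j₂=4  j₁+j₂+J+1=8
(j₁±m₁, j₂±m₂, J±M) = (1,2,3,3,2,3)
P² = 216/35
sum k=1..2:
  [1] −1/4 = -1/4
  [2] +1/12 = 1/12
S = -1/6
C² = P²·S² = 6/35 ; C = -0.414039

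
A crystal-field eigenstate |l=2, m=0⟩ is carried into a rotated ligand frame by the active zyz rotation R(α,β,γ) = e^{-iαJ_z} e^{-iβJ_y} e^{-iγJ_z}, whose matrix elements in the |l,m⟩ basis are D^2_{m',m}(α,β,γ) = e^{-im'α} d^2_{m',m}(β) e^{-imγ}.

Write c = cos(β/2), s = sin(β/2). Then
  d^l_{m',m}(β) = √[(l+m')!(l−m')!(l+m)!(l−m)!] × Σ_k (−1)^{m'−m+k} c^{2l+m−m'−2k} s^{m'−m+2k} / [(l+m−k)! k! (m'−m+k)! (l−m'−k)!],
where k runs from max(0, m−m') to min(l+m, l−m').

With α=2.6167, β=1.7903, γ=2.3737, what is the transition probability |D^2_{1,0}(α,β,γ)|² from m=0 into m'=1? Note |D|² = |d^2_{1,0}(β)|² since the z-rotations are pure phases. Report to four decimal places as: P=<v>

D^2_{1,0}(2.6167,1.7903,2.3737) = e^{-i·1·2.6167}·d^2_{1,0}(1.7903)·e^{-i·0·2.3737}. Compute d first:
Half-angle: c=0.625402, s=0.780303. N=√(6·1·2·2)=4.898979
Admissible k: 0..1 (factorial args all ≥0)
  k=0: (−1)^1·4.8990/(2)·0.6254^3·0.7803^1 = -0.467537
  k=1: (−1)^2·4.8990/(2)·0.6254^1·0.7803^3 = +0.727821
d^2_{1,0}(1.7903) = -0.467537 +0.727821 = +0.260283
|D^2_{1,0}|² = |d^2_{1,0}(β)|² = (+0.260283)² = 0.067747 (the z-rotation phases have unit modulus)

P=0.0677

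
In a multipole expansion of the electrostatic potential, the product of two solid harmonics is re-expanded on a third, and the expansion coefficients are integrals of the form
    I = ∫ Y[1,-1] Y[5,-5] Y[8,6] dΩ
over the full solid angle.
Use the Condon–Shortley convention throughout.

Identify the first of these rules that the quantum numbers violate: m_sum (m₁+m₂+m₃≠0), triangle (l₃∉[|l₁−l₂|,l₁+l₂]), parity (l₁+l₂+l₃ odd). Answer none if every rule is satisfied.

triangle

azimuthal sum: -1 − 5 + 6 = 0  ✓
l₃ must lie in [4,6]; have l₃=8  ✗
L = 1 + 5 + 8 = 14 (even)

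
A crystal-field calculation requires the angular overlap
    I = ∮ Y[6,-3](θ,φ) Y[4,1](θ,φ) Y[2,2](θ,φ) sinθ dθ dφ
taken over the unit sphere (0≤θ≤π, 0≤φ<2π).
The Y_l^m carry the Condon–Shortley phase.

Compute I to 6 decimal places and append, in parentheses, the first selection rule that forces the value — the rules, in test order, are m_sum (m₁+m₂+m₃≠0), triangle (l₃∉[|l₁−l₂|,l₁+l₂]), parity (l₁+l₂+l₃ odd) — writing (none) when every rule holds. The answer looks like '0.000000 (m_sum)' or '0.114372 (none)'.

Checks pass: Σm=0; 12 even; l₃=2∈[2,10].
(2·6+1)(2·4+1)(2·2+1) = 585
Δ: 8! 4! 0! / 13! → 1/6435
sum: t=4:+1/2304 = 1/2304
3j²(6 4 2; 0 0 0) = Δ·Π!·Σ² = 5/143  (sign +1)
sum: t=5:−1/17280 = -1/17280
3j²(6 4 2; -3 1 2) = Δ·Π!·Σ² = 14/715  (sign -1)
combine: 4πI² = 585·5/143·14/715 = 630/1573
take √, sign -1: I = -0.17852580
No selection rule forces the value: the integral is nonzero (none).

-0.178526 (none)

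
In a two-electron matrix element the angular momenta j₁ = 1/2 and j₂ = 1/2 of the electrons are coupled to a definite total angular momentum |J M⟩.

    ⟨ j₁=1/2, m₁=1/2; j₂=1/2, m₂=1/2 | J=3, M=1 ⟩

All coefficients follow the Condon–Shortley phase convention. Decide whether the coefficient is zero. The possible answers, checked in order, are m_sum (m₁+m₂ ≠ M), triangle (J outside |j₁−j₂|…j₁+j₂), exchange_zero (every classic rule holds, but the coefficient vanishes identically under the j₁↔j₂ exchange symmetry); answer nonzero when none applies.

triangle

m-sum: m₁+m₂ = 1/2+1/2 = 1, M = 1  ✓
triangle: need |j₁−j₂| ≤ J ≤ j₁+j₂, i.e. J ∈ [0, 1]; J = 3 is outside ✗ ⇒ coefficient is 0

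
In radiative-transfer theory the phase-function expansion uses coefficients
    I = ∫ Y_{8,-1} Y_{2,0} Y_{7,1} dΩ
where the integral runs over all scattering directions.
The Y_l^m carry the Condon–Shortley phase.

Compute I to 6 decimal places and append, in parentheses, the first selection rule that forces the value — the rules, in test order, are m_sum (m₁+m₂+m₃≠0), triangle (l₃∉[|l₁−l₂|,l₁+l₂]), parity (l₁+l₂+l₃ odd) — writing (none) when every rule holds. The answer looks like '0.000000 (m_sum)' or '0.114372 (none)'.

0.000000 (parity)

L=17 odd ⇒ parity kills the (l;000) factor ⇒ I = 0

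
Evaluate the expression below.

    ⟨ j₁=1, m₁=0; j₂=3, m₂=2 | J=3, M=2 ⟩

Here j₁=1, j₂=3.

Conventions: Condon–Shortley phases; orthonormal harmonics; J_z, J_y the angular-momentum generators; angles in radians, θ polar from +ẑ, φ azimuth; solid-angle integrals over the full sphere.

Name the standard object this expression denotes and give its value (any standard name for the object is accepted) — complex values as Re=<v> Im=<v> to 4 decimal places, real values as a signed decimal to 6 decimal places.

Clebsch–Gordan coefficient, −√(1/3) ≈ -0.577350

This is a Clebsch–Gordan (vector-coupling) coefficient.
j₁+j₂−J=1  J+j₁−j₂=1  J−j₁+j₂=5  j₁+j₂+J+1=8
(j₁±m₁, j₂±m₂, J±M) = (1,1,5,1,5,1)
P² = 300
sum k=0..1:
  [0] +1/120 = 1/120
  [1] −1/24 = -1/24
S = -1/30
C² = P²·S² = 1/3 ; C = -0.577350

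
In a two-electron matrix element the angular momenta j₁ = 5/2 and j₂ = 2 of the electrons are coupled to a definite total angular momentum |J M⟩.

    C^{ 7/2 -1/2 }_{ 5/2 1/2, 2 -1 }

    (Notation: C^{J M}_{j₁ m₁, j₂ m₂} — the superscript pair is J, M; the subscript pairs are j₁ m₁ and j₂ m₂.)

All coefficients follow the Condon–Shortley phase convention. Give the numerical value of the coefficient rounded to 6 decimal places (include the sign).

√[8·1!4!3!/9! · 3!2!1!3!3!4!] = √(1152/35)
  +(−1)^0/∏(0,1,2,1,2,2)! = 1/8  (running 1/8)
  +(−1)^1/∏(1,0,1,0,3,3)! = -1/36  (running 7/72)
⟨..|..⟩ = √(1152/35)·(7/72) = +0.557773

+√(14/45) ≈ +0.557773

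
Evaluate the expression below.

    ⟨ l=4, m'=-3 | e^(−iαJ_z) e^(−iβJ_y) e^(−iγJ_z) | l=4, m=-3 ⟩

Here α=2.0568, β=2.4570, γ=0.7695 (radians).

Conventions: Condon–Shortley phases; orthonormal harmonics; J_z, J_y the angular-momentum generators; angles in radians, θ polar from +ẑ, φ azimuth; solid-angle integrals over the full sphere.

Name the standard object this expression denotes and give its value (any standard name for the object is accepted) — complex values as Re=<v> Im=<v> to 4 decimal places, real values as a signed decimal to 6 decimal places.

This is a Wigner D-matrix element — the rotation-matrix element ⟨l m'| R(α,β,γ) |l m⟩ in the angular-momentum basis.
D^4_{-3,-3}(2.0568,2.4570,0.7695) = e^{-i·-3·2.0568}·d^4_{-3,-3}(2.4570)·e^{-i·-3·0.7695}. Compute d first:
c=cos(2.457000/2)=0.335651, s=sin(2.457000/2)=0.941986; N=√[1·5040·1·5040]=5040.000000
The bounds max(0,m−m')=0 and min(l+m,l−m')=1 give 2 terms
  k=0: (−1)^0·5040.0000/(5040)·0.3357^8·0.9420^0 = +0.000161
  k=1: (−1)^1·5040.0000/(720)·0.3357^6·0.9420^2 = -0.008882
d^4_{-3,-3}(2.4570) = +0.000161 -0.008882 = -0.008721
Phases: e^{-i·(-3)·2.0568}=+0.993646-0.112546i, e^{-i·(-3)·0.7695}=-0.672590+0.740015i ⇒ D=+0.005102-0.007073i

Wigner D-matrix element, Re=0.0051 Im=-0.0071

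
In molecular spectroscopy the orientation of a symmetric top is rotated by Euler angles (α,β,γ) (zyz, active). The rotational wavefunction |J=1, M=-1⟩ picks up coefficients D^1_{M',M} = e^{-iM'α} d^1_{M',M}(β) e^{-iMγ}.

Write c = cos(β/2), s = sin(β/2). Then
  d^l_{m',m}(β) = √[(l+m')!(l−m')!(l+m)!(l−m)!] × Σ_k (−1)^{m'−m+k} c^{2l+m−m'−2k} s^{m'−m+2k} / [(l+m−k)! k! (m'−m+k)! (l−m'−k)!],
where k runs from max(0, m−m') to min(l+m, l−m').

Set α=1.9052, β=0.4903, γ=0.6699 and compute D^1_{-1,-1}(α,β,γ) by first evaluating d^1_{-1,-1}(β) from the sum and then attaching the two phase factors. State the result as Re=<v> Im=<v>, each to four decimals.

First d^1_{-1,-1}(β=0.4903), then the phase factors e^{-i(-1)α} and e^{-i(-1)γ}:
Half-angle: c=0.970101, s=0.242702. N=√(1·2·1·2)=2.000000
k: max(0,(-1)−(-1))=0 … min(1+(-1),1−(-1))=0
  k=0: (−1)^0·2.0000/(2)·0.9701^2·0.2427^0 = +0.941096
d^1_{-1,-1}(0.4903) = +0.941096
Phases: e^{-i·(-1)·1.9052}=-0.328206+0.944606i, e^{-i·(-1)·0.6699}=+0.783884+0.620908i ⇒ D=-0.794086+0.505063i

Re=-0.7941 Im=0.5051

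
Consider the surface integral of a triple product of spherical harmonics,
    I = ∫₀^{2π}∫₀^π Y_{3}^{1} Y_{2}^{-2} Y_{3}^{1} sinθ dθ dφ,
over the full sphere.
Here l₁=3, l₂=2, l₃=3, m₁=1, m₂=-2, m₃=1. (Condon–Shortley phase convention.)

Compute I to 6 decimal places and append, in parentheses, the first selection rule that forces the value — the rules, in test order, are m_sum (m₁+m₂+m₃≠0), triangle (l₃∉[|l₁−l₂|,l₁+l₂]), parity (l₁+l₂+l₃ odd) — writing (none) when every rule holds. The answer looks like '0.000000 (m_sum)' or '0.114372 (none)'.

m-sum 0 ✓  L=8 even ✓  1≤3≤5 ✓
Π(2lᵢ+1) = 7×5×7 = 245
triangle coeff Δ(3,2,3) = 1/3780
Σ_t [0,2]: t=0:+1/24 t=1:−1/4 t=2:+1/24 = -1/6
(3j)²=4/105 [(3 2 3; 0 0 0)], sign=+1
Σ_t [0,0]: t=0:+1/16 = 1/16
(3j)²=2/35 [(3 2 3; 1 -2 1)], sign=+1
⇒ 4πI² = 8/15
I = (+1)√(8/15/(4π)) = 0.20601291
No selection rule forces the value: the integral is nonzero (none).

0.206013 (none)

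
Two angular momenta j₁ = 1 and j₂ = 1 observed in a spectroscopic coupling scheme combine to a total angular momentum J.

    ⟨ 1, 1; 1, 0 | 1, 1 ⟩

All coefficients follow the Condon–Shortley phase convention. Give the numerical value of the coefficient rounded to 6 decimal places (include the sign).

√[3·1!1!1!/4! · 2!0!1!1!2!0!] = √(1/2)
  +(−1)^0/∏(0,1,0,1,1,0)! = 1  (running 1)
⟨..|..⟩ = √(1/2)·(1) = +0.707107

+0.707107  (= +√(1/2))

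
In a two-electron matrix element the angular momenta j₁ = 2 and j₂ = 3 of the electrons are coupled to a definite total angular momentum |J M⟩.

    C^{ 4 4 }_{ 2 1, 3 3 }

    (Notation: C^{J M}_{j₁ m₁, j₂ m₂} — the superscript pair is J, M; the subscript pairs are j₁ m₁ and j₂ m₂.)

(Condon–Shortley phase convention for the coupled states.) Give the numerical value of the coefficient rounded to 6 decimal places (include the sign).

j₁+j₂−J=1  J+j₁−j₂=3  J−j₁+j₂=5  j₁+j₂+J+1=10
(j₁±m₁, j₂±m₂, J±M) = (3,1,6,0,8,0)
P² = 311040
sum k=1..1:
  [1] −1/720 = -1/720
S = -1/720
C² = P²·S² = 3/5 ; C = -0.774597

-0.774597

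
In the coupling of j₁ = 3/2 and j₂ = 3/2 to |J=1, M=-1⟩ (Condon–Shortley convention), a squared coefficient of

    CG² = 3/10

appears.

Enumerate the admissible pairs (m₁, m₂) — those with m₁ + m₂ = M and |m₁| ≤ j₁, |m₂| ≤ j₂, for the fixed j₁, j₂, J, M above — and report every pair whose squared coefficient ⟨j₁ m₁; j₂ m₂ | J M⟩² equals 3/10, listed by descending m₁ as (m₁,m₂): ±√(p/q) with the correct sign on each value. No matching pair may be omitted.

Admissible pairs with m₁+m₂ = M = -1: (-3/2,1/2), (-1/2,-1/2), (1/2,-3/2)
  (m₁,m₂)=(1/2,-3/2): CG² = 3/10, CG = +√(3/10)   ← matches the target
  (m₁,m₂)=(-1/2,-1/2): CG² = 2/5, CG = −√(2/5)
  (m₁,m₂)=(-3/2,1/2): CG² = 3/10, CG = +√(3/10)   ← matches the target
Pairs with CG² = 3/10: (1/2,-3/2): +√(3/10); (-3/2,1/2): +√(3/10)

(1/2,-3/2): +√(3/10); (-3/2,1/2): +√(3/10)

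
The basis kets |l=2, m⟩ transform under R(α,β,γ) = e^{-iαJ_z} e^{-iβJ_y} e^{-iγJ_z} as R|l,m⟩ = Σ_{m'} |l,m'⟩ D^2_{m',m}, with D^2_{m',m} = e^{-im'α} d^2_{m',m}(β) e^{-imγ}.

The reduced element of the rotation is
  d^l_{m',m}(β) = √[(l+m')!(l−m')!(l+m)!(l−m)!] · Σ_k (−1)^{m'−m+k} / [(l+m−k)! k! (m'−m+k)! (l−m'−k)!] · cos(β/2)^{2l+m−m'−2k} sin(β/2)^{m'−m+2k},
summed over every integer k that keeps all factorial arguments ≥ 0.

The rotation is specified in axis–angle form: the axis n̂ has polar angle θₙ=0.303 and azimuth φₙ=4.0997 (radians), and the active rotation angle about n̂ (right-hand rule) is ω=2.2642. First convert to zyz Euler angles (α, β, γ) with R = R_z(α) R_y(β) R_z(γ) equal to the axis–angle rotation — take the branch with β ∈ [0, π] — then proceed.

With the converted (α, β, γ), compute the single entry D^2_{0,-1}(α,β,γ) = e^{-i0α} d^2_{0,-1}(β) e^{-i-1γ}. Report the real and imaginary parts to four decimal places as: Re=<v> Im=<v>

Re=-0.0844 Im=0.5375

Axis–angle → zyz. n̂ = (sinθₙcosφₙ, sinθₙsinφₙ, cosθₙ) = (-0.171592, -0.244110, +0.954446), ω = 2.2642.
R = I cosω + sinω [n̂]ₓ + (1−cosω) n̂n̂ᵀ gives
  R = [-0.590895, -0.665380, -0.456193; +0.802700, -0.541482, -0.249940; -0.080715, -0.513874, +0.854060]
β = atan2(√(R₁₃²+R₂₃²), R₃₃) = 0.547055; α = atan2(R₂₃, R₁₃) mod 2π = 3.642809; γ = atan2(R₃₂, −R₃₁) mod 2π = 4.868187
Split into d^2_{0,-1}(β=0.5471) × two z-phases.
c=cos(0.547055/2)=0.962824, s=sin(0.547055/2)=0.270130; N=√[2·2·1·6]=4.898979
k: max(0,(-1)−(0))=0 … min(2+(-1),2−(0))=1
  k=0: (−1)^1·4.8990/(2)·0.9628^3·0.2701^1 = -0.590593
  k=1: (−1)^2·4.8990/(2)·0.9628^1·0.2701^3 = +0.046488
d^2_{0,-1}(0.5471) = -0.590593 +0.046488 = -0.544106
Attach z-rotation phases: D = e^{-i(0)(3.6428)}·(-0.544106)·e^{-i(-1)(4.8682)} = -0.084428+0.537515i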